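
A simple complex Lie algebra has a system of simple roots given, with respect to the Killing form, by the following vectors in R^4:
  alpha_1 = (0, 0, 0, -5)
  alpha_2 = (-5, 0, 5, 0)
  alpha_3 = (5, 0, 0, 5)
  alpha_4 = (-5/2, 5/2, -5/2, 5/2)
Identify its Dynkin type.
Compute the Cartan integers a_ij = 2(alpha_i, alpha_j)/(alpha_j, alpha_j); the resulting 4x4 Cartan matrix is
[[2, 0, -1, -1], [0, 2, -1, 0], [-2, -1, 2, 0], [-1, 0, 0, 2]].
The roots have two lengths (squared-length ratio 2:1); the short ones are alpha_{1,4}. The associated Dynkin diagram is a chain of 4 nodes with a double edge between the middle two (F_4), so the type is F_4.

F_4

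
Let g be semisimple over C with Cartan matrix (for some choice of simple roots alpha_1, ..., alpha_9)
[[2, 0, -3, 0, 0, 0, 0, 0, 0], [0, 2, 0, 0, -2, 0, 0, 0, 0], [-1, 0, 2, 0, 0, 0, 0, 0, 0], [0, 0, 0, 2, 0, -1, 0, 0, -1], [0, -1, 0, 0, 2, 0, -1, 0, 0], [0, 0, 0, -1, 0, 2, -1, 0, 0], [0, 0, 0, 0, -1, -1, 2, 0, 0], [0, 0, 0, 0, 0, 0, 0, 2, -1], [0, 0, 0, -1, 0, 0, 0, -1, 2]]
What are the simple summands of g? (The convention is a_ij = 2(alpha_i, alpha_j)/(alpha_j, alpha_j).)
C_7 + G_2

The diagram associated to this matrix has two connected components: the simple roots {alpha_2, alpha_4, alpha_5, alpha_6, alpha_7, alpha_8, alpha_9} form a chain of 7 nodes with a double edge at one end; the terminal node there is the unique long simple root (C_7), and {alpha_1, alpha_3} form two nodes joined by a triple edge (G_2). A semisimple Lie algebra decomposes uniquely as the direct sum of simple ideals, one per connected component of its Dynkin diagram, so g ≅ C_7 ⊕ G_2 (dimension 105 + 14 = 119).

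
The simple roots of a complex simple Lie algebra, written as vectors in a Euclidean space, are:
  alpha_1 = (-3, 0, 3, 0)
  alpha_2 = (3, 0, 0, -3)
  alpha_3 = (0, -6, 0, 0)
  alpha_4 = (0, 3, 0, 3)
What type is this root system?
C_4 (sp(8))

Compute the Cartan integers a_ij = 2(alpha_i, alpha_j)/(alpha_j, alpha_j); the resulting 4x4 Cartan matrix is
[[2, -1, 0, 0], [-1, 2, 0, -1], [0, 0, 2, -2], [0, -1, -1, 2]].
The roots have two lengths (squared-length ratio 2:1); the short ones are alpha_{1,2,4}. The associated Dynkin diagram is a chain of 4 nodes with a double edge at one end; the terminal node there is the unique long simple root (C_4), so the type is C_4 (the algebra sp(8)).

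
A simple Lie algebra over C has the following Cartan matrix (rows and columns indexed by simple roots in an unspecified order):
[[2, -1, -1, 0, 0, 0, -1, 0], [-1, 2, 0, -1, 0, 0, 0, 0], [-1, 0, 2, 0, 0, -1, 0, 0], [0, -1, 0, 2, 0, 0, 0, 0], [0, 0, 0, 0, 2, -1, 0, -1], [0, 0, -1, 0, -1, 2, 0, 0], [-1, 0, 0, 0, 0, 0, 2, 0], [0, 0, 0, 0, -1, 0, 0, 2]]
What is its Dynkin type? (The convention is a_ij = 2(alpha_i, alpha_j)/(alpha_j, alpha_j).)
The matrix has rank 8 with 2's on the diagonal. Reading the off-diagonal entries as Dynkin edges (a single edge where a_ij = a_ji = -1; a double or triple edge where a_ij * a_ji = 2 or 3), the diagram is a chain of 7 nodes with one extra node attached to the third node from one end (E_8). One simple-root ordering that puts it in standard form is (alpha_4, alpha_7, alpha_2, alpha_1, alpha_3, alpha_6, alpha_5, alpha_8). So the algebra is type E_8.

E_8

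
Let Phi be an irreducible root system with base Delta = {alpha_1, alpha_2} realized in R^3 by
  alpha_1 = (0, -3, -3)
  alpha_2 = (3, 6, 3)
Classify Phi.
Compute the Cartan integers a_ij = 2(alpha_i, alpha_j)/(alpha_j, alpha_j); the resulting 2x2 Cartan matrix is
[[2, -1], [-3, 2]].
The roots have two lengths (squared-length ratio 3:1); the short ones are alpha_{1}. The associated Dynkin diagram is two nodes joined by a triple edge (G_2), so the type is G_2.

type G_2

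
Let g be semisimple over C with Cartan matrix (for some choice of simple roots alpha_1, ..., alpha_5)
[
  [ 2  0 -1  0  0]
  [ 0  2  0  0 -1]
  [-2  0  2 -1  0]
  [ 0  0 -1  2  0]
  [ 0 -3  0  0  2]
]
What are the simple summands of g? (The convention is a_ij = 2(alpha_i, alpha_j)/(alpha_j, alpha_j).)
type B_3 + type G_2

The diagram associated to this matrix has two connected components: the simple roots {alpha_1, alpha_3, alpha_4} form a chain of 3 nodes with a double edge at one end; the terminal node there is the unique short simple root (B_3), and {alpha_2, alpha_5} form two nodes joined by a triple edge (G_2). A semisimple Lie algebra decomposes uniquely as the direct sum of simple ideals, one per connected component of its Dynkin diagram, so g ≅ B_3 ⊕ G_2 (dimension 21 + 14 = 35).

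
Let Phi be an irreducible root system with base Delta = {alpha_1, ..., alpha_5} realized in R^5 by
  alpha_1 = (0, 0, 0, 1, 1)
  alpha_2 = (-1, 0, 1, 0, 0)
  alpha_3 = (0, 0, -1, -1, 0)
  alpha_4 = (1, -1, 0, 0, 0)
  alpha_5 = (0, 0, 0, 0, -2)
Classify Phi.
C5

Compute the Cartan integers a_ij = 2(alpha_i, alpha_j)/(alpha_j, alpha_j); the resulting 5x5 Cartan matrix is
[[2, 0, -1, 0, -1], [0, 2, -1, -1, 0], [-1, -1, 2, 0, 0], [0, -1, 0, 2, 0], [-2, 0, 0, 0, 2]].
The roots have two lengths (squared-length ratio 2:1); the short ones are alpha_{1,2,3,4}. The associated Dynkin diagram is a chain of 5 nodes with a double edge at one end; the terminal node there is the unique long simple root (C_5), so the type is C_5 (the algebra sp(10)).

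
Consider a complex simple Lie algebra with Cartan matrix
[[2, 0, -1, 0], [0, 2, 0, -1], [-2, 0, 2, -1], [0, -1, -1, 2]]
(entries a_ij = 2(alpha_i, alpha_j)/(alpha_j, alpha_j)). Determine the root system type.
type B_4

The matrix has rank 4 with 2's on the diagonal. Reading the off-diagonal entries as Dynkin edges (a single edge where a_ij = a_ji = -1; a double or triple edge where a_ij * a_ji = 2 or 3), the diagram is a chain of 4 nodes with a double edge at one end; the terminal node there is the unique short simple root (B_4). One simple-root ordering that puts it in standard form is (alpha_2, alpha_4, alpha_3, alpha_1). So the algebra is type B_4, i.e. so(9).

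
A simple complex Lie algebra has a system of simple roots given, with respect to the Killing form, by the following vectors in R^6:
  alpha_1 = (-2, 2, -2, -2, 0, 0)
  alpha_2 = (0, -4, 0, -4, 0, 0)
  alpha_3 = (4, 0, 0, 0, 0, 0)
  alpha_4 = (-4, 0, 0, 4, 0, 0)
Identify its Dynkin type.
Compute the Cartan integers a_ij = 2(alpha_i, alpha_j)/(alpha_j, alpha_j); the resulting 4x4 Cartan matrix is
[[2, 0, -1, 0], [0, 2, 0, -1], [-1, 0, 2, -1], [0, -1, -2, 2]].
The roots have two lengths (squared-length ratio 2:1); the short ones are alpha_{1,3}. The associated Dynkin diagram is a chain of 4 nodes with a double edge between the middle two (F_4), so the type is F_4.

F_4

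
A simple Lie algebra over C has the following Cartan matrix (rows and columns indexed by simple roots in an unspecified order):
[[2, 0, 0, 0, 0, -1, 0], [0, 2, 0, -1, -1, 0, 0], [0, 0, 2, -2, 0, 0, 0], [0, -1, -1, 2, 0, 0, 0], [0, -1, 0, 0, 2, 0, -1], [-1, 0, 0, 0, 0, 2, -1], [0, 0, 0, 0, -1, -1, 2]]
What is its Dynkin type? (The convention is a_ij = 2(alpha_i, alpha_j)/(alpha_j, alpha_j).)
C_7 (sp(14))

The matrix has rank 7 with 2's on the diagonal. Reading the off-diagonal entries as Dynkin edges (a single edge where a_ij = a_ji = -1; a double or triple edge where a_ij * a_ji = 2 or 3), the diagram is a chain of 7 nodes with a double edge at one end; the terminal node there is the unique long simple root (C_7). One simple-root ordering that puts it in standard form is (alpha_1, alpha_6, alpha_7, alpha_5, alpha_2, alpha_4, alpha_3). So the algebra is type C_7, i.e. sp(14).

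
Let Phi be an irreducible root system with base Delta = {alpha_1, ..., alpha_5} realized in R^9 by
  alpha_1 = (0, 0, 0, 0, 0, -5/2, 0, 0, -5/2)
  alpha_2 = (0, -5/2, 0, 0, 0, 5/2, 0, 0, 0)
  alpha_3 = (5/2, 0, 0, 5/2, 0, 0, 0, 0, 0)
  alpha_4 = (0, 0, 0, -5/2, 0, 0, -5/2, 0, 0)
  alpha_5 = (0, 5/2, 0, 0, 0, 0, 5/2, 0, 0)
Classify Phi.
Compute the Cartan integers a_ij = 2(alpha_i, alpha_j)/(alpha_j, alpha_j); the resulting 5x5 Cartan matrix is
[[2, -1, 0, 0, 0], [-1, 2, 0, 0, -1], [0, 0, 2, -1, 0], [0, 0, -1, 2, -1], [0, -1, 0, -1, 2]].
All simple roots have the same length, so the diagram is simply laced. The associated Dynkin diagram is a chain of 5 nodes with single edges (A_5), so the type is A_5 (the algebra sl(6)).

A_5 (sl(6))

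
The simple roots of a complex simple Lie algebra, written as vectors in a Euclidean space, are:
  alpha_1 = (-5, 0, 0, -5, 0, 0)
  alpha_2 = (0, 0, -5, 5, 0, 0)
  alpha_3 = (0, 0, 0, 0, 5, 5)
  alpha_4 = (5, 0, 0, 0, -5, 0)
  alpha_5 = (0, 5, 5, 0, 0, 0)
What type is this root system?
A_5 (sl(6))

Compute the Cartan integers a_ij = 2(alpha_i, alpha_j)/(alpha_j, alpha_j); the resulting 5x5 Cartan matrix is
[[2, -1, 0, -1, 0], [-1, 2, 0, 0, -1], [0, 0, 2, -1, 0], [-1, 0, -1, 2, 0], [0, -1, 0, 0, 2]].
All simple roots have the same length, so the diagram is simply laced. The associated Dynkin diagram is a chain of 5 nodes with single edges (A_5), so the type is A_5 (the algebra sl(6)).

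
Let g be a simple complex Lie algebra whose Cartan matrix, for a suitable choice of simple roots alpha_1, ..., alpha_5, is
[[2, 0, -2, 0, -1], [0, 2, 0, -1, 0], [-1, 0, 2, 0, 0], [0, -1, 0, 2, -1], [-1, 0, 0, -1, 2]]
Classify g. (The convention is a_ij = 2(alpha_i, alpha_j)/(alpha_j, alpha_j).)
The matrix has rank 5 with 2's on the diagonal. Reading the off-diagonal entries as Dynkin edges (a single edge where a_ij = a_ji = -1; a double or triple edge where a_ij * a_ji = 2 or 3), the diagram is a chain of 5 nodes with a double edge at one end; the terminal node there is the unique short simple root (B_5). One simple-root ordering that puts it in standard form is (alpha_2, alpha_4, alpha_5, alpha_1, alpha_3). So the algebra is type B_5, i.e. so(11).

B5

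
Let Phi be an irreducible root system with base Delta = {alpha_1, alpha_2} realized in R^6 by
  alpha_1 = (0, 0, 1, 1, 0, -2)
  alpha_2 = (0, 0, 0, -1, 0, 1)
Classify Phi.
type G_2

Compute the Cartan integers a_ij = 2(alpha_i, alpha_j)/(alpha_j, alpha_j); the resulting 2x2 Cartan matrix is
[[2, -3], [-1, 2]].
The roots have two lengths (squared-length ratio 3:1); the short ones are alpha_{2}. The associated Dynkin diagram is two nodes joined by a triple edge (G_2), so the type is G_2.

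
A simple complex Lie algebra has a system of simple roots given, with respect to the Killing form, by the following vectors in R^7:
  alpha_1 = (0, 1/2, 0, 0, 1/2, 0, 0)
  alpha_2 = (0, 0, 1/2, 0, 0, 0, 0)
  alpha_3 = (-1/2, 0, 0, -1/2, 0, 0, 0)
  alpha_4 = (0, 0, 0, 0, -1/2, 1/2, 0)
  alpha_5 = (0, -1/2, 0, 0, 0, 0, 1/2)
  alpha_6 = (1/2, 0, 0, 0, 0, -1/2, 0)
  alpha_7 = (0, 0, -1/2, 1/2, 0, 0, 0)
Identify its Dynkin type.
Compute the Cartan integers a_ij = 2(alpha_i, alpha_j)/(alpha_j, alpha_j); the resulting 7x7 Cartan matrix is
[[2, 0, 0, -1, -1, 0, 0], [0, 2, 0, 0, 0, 0, -1], [0, 0, 2, 0, 0, -1, -1], [-1, 0, 0, 2, 0, -1, 0], [-1, 0, 0, 0, 2, 0, 0], [0, 0, -1, -1, 0, 2, 0], [0, -2, -1, 0, 0, 0, 2]].
The roots have two lengths (squared-length ratio 2:1); the short ones are alpha_{2}. The associated Dynkin diagram is a chain of 7 nodes with a double edge at one end; the terminal node there is the unique short simple root (B_7), so the type is B_7 (the algebra so(15)).

type B_7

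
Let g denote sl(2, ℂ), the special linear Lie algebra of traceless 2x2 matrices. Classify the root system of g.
This is sl(2), which has dimension 2^2 - 1 = 3 and rank 2 - 1 = 1 (a Cartan subalgebra is the diagonal traceless matrices). In the classification of classical Lie algebras, the special linear algebra sl(n+1) has type A_n; here n = 1, so the Dynkin diagram is a chain of 1 nodes with single edges (A_1). Hence the type is A_1.

type A_1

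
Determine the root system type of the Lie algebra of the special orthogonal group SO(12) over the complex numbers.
D_6 (so(12))

This is so(12) with 12 even, which has dimension 12(12-1)/2 = 66 and rank 12/2 = 6. In the classification of classical Lie algebras, the orthogonal algebra so(2n) in an even number of variables has type D_n; here n = 6, so the Dynkin diagram is a chain of 4 nodes with a fork of two nodes at one end (D_6). Hence the type is D_6.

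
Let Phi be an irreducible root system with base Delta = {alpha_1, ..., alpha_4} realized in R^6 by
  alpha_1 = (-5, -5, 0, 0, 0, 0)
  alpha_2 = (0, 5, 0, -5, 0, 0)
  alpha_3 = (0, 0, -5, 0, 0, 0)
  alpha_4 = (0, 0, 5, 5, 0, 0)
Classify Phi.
Compute the Cartan integers a_ij = 2(alpha_i, alpha_j)/(alpha_j, alpha_j); the resulting 4x4 Cartan matrix is
[[2, -1, 0, 0], [-1, 2, 0, -1], [0, 0, 2, -1], [0, -1, -2, 2]].
The roots have two lengths (squared-length ratio 2:1); the short ones are alpha_{3}. The associated Dynkin diagram is a chain of 4 nodes with a double edge at one end; the terminal node there is the unique short simple root (B_4), so the type is B_4 (the algebra so(9)).

B4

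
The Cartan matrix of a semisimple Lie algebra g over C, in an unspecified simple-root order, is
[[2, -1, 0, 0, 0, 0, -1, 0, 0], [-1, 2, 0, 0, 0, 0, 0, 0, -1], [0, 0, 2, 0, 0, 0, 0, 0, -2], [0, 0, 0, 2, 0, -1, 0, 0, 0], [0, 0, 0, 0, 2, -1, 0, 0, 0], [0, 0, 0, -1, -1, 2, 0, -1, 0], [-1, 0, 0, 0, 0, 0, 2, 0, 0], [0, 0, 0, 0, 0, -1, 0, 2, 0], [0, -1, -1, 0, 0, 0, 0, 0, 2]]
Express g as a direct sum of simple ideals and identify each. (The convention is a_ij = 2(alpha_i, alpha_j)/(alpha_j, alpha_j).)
The diagram associated to this matrix has two connected components: the simple roots {alpha_1, alpha_2, alpha_3, alpha_7, alpha_9} form a chain of 5 nodes with a double edge at one end; the terminal node there is the unique long simple root (C_5), and {alpha_4, alpha_5, alpha_6, alpha_8} form a chain of 2 nodes with a fork of two nodes at one end (D_4). A semisimple Lie algebra decomposes uniquely as the direct sum of simple ideals, one per connected component of its Dynkin diagram, so g ≅ C_5 ⊕ D_4 (dimension 55 + 28 = 83).

C5 ⊕ D4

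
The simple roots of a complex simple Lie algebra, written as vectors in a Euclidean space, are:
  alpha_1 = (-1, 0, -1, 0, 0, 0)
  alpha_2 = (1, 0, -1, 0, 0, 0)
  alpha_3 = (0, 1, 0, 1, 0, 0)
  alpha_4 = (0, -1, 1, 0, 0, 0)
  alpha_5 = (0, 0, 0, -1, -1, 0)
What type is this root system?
D5

Compute the Cartan integers a_ij = 2(alpha_i, alpha_j)/(alpha_j, alpha_j); the resulting 5x5 Cartan matrix is
[[2, 0, 0, -1, 0], [0, 2, 0, -1, 0], [0, 0, 2, -1, -1], [-1, -1, -1, 2, 0], [0, 0, -1, 0, 2]].
All simple roots have the same length, so the diagram is simply laced. The associated Dynkin diagram is a chain of 3 nodes with a fork of two nodes at one end (D_5), so the type is D_5 (the algebra so(10)).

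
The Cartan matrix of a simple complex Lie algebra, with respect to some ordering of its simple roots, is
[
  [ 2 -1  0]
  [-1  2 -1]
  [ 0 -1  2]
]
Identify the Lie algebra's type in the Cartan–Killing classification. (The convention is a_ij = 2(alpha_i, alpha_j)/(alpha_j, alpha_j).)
A3

The matrix has rank 3 with 2's on the diagonal. Reading the off-diagonal entries as Dynkin edges (a single edge where a_ij = a_ji = -1; a double or triple edge where a_ij * a_ji = 2 or 3), the diagram is a chain of 3 nodes with single edges (A_3). One simple-root ordering that puts it in standard form is (alpha_1, alpha_2, alpha_3). So the algebra is type A_3, i.e. sl(4).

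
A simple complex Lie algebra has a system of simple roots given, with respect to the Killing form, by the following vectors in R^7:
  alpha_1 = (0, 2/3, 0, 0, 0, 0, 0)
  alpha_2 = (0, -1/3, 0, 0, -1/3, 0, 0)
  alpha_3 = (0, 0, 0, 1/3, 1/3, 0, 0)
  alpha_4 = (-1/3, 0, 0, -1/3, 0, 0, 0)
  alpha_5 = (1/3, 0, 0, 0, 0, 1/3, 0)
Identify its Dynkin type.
Compute the Cartan integers a_ij = 2(alpha_i, alpha_j)/(alpha_j, alpha_j); the resulting 5x5 Cartan matrix is
[[2, -2, 0, 0, 0], [-1, 2, -1, 0, 0], [0, -1, 2, -1, 0], [0, 0, -1, 2, -1], [0, 0, 0, -1, 2]].
The roots have two lengths (squared-length ratio 2:1); the short ones are alpha_{2,3,4,5}. The associated Dynkin diagram is a chain of 5 nodes with a double edge at one end; the terminal node there is the unique long simple root (C_5), so the type is C_5 (the algebra sp(10)).

C5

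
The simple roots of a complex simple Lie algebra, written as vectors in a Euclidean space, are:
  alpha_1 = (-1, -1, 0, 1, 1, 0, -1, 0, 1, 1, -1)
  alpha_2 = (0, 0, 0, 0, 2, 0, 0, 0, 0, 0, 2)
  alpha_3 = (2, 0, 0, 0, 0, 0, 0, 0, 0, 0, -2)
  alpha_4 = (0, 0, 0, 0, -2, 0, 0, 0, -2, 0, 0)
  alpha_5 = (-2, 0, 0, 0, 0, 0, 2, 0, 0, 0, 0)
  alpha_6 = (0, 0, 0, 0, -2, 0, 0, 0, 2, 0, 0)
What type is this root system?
type E_6

Compute the Cartan integers a_ij = 2(alpha_i, alpha_j)/(alpha_j, alpha_j); the resulting 6x6 Cartan matrix is
[[2, 0, 0, -1, 0, 0], [0, 2, -1, -1, 0, -1], [0, -1, 2, 0, -1, 0], [-1, -1, 0, 2, 0, 0], [0, 0, -1, 0, 2, 0], [0, -1, 0, 0, 0, 2]].
All simple roots have the same length, so the diagram is simply laced. The associated Dynkin diagram is a chain of 5 nodes with one extra node attached to the third node from one end (E_6), so the type is E_6.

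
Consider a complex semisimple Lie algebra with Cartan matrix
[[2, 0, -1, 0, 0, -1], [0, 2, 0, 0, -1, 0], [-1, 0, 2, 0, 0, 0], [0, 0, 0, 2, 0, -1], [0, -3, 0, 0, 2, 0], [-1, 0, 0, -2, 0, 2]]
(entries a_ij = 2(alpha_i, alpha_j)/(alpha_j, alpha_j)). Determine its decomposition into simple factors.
The diagram associated to this matrix has two connected components: the simple roots {alpha_1, alpha_3, alpha_4, alpha_6} form a chain of 4 nodes with a double edge at one end; the terminal node there is the unique short simple root (B_4), and {alpha_2, alpha_5} form two nodes joined by a triple edge (G_2). A semisimple Lie algebra decomposes uniquely as the direct sum of simple ideals, one per connected component of its Dynkin diagram, so g ≅ B_4 ⊕ G_2 (dimension 36 + 14 = 50).

B_4 (so(9)) ⊕ G_2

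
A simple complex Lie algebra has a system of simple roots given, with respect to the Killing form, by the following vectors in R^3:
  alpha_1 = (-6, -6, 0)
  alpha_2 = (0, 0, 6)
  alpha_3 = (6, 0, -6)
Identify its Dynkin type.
B_3

Compute the Cartan integers a_ij = 2(alpha_i, alpha_j)/(alpha_j, alpha_j); the resulting 3x3 Cartan matrix is
[[2, 0, -1], [0, 2, -1], [-1, -2, 2]].
The roots have two lengths (squared-length ratio 2:1); the short ones are alpha_{2}. The associated Dynkin diagram is a chain of 3 nodes with a double edge at one end; the terminal node there is the unique short simple root (B_3), so the type is B_3 (the algebra so(7)).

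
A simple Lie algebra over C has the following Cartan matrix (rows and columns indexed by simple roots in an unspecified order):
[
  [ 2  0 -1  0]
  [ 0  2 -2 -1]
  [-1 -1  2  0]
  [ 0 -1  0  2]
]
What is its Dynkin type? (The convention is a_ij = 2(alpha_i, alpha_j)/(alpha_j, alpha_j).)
type F_4

The matrix has rank 4 with 2's on the diagonal. Reading the off-diagonal entries as Dynkin edges (a single edge where a_ij = a_ji = -1; a double or triple edge where a_ij * a_ji = 2 or 3), the diagram is a chain of 4 nodes with a double edge between the middle two (F_4). One simple-root ordering that puts it in standard form is (alpha_4, alpha_2, alpha_3, alpha_1). So the algebra is type F_4.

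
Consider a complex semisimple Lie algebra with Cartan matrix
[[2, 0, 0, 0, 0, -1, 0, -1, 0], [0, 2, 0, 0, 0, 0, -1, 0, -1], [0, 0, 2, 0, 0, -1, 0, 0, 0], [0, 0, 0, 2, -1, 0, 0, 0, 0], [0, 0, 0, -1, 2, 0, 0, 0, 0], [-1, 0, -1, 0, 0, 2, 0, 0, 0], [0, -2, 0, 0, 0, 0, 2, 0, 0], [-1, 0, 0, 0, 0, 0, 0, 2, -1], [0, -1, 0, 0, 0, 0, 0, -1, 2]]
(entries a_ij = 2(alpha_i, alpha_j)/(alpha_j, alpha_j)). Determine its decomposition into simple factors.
A_2 ⊕ C_7

The diagram associated to this matrix has two connected components: the simple roots {alpha_4, alpha_5} form a chain of 2 nodes with single edges (A_2), and {alpha_1, alpha_2, alpha_3, alpha_6, alpha_7, alpha_8, alpha_9} form a chain of 7 nodes with a double edge at one end; the terminal node there is the unique long simple root (C_7). A semisimple Lie algebra decomposes uniquely as the direct sum of simple ideals, one per connected component of its Dynkin diagram, so g ≅ A_2 ⊕ C_7 (dimension 8 + 105 = 113).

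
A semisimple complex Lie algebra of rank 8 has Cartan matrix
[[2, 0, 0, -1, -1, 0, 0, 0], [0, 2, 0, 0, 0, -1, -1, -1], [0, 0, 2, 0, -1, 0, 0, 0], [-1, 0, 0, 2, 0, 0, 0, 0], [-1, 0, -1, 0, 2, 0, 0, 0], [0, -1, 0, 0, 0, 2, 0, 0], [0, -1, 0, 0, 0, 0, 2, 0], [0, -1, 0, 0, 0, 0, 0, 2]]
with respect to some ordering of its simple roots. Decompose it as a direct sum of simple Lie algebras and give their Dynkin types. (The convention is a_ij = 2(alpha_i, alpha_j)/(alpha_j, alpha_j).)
The diagram associated to this matrix has two connected components: the simple roots {alpha_1, alpha_3, alpha_4, alpha_5} form a chain of 4 nodes with single edges (A_4), and {alpha_2, alpha_6, alpha_7, alpha_8} form a chain of 2 nodes with a fork of two nodes at one end (D_4). A semisimple Lie algebra decomposes uniquely as the direct sum of simple ideals, one per connected component of its Dynkin diagram, so g ≅ A_4 ⊕ D_4 (dimension 24 + 28 = 52).

type A_4 ⊕ type D_4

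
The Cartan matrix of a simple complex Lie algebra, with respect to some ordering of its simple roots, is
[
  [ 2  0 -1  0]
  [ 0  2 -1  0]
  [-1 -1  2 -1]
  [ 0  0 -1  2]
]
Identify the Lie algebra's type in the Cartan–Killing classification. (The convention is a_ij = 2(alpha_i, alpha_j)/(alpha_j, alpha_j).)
The matrix has rank 4 with 2's on the diagonal. Reading the off-diagonal entries as Dynkin edges (a single edge where a_ij = a_ji = -1; a double or triple edge where a_ij * a_ji = 2 or 3), the diagram is a chain of 2 nodes with a fork of two nodes at one end (D_4). One simple-root ordering that puts it in standard form is (alpha_1, alpha_3, alpha_2, alpha_4). So the algebra is type D_4, i.e. so(8).

D_4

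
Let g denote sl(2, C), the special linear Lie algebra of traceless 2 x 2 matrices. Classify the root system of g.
A1

This is sl(2), which has dimension 2^2 - 1 = 3 and rank 2 - 1 = 1 (a Cartan subalgebra is the diagonal traceless matrices). In the classification of classical Lie algebras, the special linear algebra sl(n+1) has type A_n; here n = 1, so the Dynkin diagram is a chain of 1 nodes with single edges (A_1). Hence the type is A_1.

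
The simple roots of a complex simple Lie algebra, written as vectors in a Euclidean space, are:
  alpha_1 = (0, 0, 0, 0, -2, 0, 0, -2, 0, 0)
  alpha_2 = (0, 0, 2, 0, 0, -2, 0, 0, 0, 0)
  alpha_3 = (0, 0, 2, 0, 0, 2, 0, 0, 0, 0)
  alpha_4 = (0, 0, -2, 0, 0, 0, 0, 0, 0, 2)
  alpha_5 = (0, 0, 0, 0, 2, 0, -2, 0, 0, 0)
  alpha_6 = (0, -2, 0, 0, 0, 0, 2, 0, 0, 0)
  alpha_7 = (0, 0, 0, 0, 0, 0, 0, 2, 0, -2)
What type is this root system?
D_7 (so(14))

Compute the Cartan integers a_ij = 2(alpha_i, alpha_j)/(alpha_j, alpha_j); the resulting 7x7 Cartan matrix is
[[2, 0, 0, 0, -1, 0, -1], [0, 2, 0, -1, 0, 0, 0], [0, 0, 2, -1, 0, 0, 0], [0, -1, -1, 2, 0, 0, -1], [-1, 0, 0, 0, 2, -1, 0], [0, 0, 0, 0, -1, 2, 0], [-1, 0, 0, -1, 0, 0, 2]].
All simple roots have the same length, so the diagram is simply laced. The associated Dynkin diagram is a chain of 5 nodes with a fork of two nodes at one end (D_7), so the type is D_7 (the algebra so(14)).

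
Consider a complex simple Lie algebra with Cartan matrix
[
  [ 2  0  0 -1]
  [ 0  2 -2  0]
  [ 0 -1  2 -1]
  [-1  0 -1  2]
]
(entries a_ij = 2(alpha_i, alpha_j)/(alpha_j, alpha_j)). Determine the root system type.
The matrix has rank 4 with 2's on the diagonal. Reading the off-diagonal entries as Dynkin edges (a single edge where a_ij = a_ji = -1; a double or triple edge where a_ij * a_ji = 2 or 3), the diagram is a chain of 4 nodes with a double edge at one end; the terminal node there is the unique long simple root (C_4). One simple-root ordering that puts it in standard form is (alpha_1, alpha_4, alpha_3, alpha_2). So the algebra is type C_4, i.e. sp(8).

C_4 (sp(8))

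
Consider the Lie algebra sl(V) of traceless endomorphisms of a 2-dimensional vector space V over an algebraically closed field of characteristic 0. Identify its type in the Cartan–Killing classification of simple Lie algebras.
type A_1

This is sl(2), which has dimension 2^2 - 1 = 3 and rank 2 - 1 = 1 (a Cartan subalgebra is the diagonal traceless matrices). In the classification of classical Lie algebras, the special linear algebra sl(n+1) has type A_n; here n = 1, so the Dynkin diagram is a chain of 1 nodes with single edges (A_1). Hence the type is A_1.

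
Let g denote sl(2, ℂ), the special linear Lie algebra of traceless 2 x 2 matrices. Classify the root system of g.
type A_1

This is sl(2), which has dimension 2^2 - 1 = 3 and rank 2 - 1 = 1 (a Cartan subalgebra is the diagonal traceless matrices). In the classification of classical Lie algebras, the special linear algebra sl(n+1) has type A_n; here n = 1, so the Dynkin diagram is a chain of 1 nodes with single edges (A_1). Hence the type is A_1.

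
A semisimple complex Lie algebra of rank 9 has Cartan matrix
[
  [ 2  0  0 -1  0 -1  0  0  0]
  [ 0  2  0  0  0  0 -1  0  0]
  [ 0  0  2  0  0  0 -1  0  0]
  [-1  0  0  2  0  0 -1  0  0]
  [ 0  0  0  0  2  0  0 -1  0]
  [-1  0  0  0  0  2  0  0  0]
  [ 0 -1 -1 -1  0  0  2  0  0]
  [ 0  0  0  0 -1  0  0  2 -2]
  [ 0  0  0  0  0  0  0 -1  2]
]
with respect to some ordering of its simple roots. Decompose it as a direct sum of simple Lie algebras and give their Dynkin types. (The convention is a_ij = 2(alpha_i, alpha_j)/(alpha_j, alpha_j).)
The diagram associated to this matrix has two connected components: the simple roots {alpha_5, alpha_8, alpha_9} form a chain of 3 nodes with a double edge at one end; the terminal node there is the unique short simple root (B_3), and {alpha_1, alpha_2, alpha_3, alpha_4, alpha_6, alpha_7} form a chain of 4 nodes with a fork of two nodes at one end (D_6). A semisimple Lie algebra decomposes uniquely as the direct sum of simple ideals, one per connected component of its Dynkin diagram, so g ≅ B_3 ⊕ D_6 (dimension 21 + 66 = 87).

B_3 + D_6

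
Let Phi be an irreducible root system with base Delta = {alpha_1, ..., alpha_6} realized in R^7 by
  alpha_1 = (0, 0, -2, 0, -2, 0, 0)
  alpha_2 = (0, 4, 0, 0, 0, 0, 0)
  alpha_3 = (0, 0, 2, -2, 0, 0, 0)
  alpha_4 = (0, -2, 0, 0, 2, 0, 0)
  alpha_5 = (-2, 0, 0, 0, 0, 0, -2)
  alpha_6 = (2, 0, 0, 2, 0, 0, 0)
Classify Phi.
C_6

Compute the Cartan integers a_ij = 2(alpha_i, alpha_j)/(alpha_j, alpha_j); the resulting 6x6 Cartan matrix is
[[2, 0, -1, -1, 0, 0], [0, 2, 0, -2, 0, 0], [-1, 0, 2, 0, 0, -1], [-1, -1, 0, 2, 0, 0], [0, 0, 0, 0, 2, -1], [0, 0, -1, 0, -1, 2]].
The roots have two lengths (squared-length ratio 2:1); the short ones are alpha_{1,3,4,5,6}. The associated Dynkin diagram is a chain of 6 nodes with a double edge at one end; the terminal node there is the unique long simple root (C_6), so the type is C_6 (the algebra sp(12)).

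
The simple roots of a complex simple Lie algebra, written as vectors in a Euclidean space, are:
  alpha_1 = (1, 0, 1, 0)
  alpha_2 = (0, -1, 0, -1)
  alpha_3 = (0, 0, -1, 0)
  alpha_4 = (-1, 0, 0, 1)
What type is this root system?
B_4 (so(9))

Compute the Cartan integers a_ij = 2(alpha_i, alpha_j)/(alpha_j, alpha_j); the resulting 4x4 Cartan matrix is
[[2, 0, -2, -1], [0, 2, 0, -1], [-1, 0, 2, 0], [-1, -1, 0, 2]].
The roots have two lengths (squared-length ratio 2:1); the short ones are alpha_{3}. The associated Dynkin diagram is a chain of 4 nodes with a double edge at one end; the terminal node there is the unique short simple root (B_4), so the type is B_4 (the algebra so(9)).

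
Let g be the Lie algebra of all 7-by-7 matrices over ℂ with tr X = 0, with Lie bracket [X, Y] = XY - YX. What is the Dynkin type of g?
A6

This is sl(7), which has dimension 7^2 - 1 = 48 and rank 7 - 1 = 6 (a Cartan subalgebra is the diagonal traceless matrices). In the classification of classical Lie algebras, the special linear algebra sl(n+1) has type A_n; here n = 6, so the Dynkin diagram is a chain of 6 nodes with single edges (A_6). Hence the type is A_6.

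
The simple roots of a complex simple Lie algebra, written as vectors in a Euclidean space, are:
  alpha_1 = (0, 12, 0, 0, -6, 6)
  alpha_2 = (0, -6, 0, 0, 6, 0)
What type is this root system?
Compute the Cartan integers a_ij = 2(alpha_i, alpha_j)/(alpha_j, alpha_j); the resulting 2x2 Cartan matrix is
[[2, -3], [-1, 2]].
The roots have two lengths (squared-length ratio 3:1); the short ones are alpha_{2}. The associated Dynkin diagram is two nodes joined by a triple edge (G_2), so the type is G_2.

G2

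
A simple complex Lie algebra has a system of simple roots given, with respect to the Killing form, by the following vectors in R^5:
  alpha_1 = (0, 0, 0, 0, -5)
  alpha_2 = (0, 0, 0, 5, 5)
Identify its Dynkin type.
Compute the Cartan integers a_ij = 2(alpha_i, alpha_j)/(alpha_j, alpha_j); the resulting 2x2 Cartan matrix is
[[2, -1], [-2, 2]].
The roots have two lengths (squared-length ratio 2:1); the short ones are alpha_{1}. The associated Dynkin diagram is a chain of 2 nodes with a double edge at one end; the terminal node there is the unique short simple root (B_2), so the type is B_2 (the algebra so(5)).

B_2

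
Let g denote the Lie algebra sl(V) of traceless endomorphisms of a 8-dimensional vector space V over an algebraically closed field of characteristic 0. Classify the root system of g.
A_7

This is sl(8), which has dimension 8^2 - 1 = 63 and rank 8 - 1 = 7 (a Cartan subalgebra is the diagonal traceless matrices). In the classification of classical Lie algebras, the special linear algebra sl(n+1) has type A_n; here n = 7, so the Dynkin diagram is a chain of 7 nodes with single edges (A_7). Hence the type is A_7.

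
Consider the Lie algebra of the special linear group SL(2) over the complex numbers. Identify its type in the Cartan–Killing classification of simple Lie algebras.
This is sl(2), which has dimension 2^2 - 1 = 3 and rank 2 - 1 = 1 (a Cartan subalgebra is the diagonal traceless matrices). In the classification of classical Lie algebras, the special linear algebra sl(n+1) has type A_n; here n = 1, so the Dynkin diagram is a chain of 1 nodes with single edges (A_1). Hence the type is A_1.

A_1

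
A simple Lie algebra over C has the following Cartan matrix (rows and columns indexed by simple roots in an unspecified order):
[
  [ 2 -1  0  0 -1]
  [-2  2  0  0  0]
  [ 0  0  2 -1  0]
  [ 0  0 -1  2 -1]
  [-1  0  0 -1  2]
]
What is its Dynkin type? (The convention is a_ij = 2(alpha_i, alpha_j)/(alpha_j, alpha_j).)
C_5 (sp(10))

The matrix has rank 5 with 2's on the diagonal. Reading the off-diagonal entries as Dynkin edges (a single edge where a_ij = a_ji = -1; a double or triple edge where a_ij * a_ji = 2 or 3), the diagram is a chain of 5 nodes with a double edge at one end; the terminal node there is the unique long simple root (C_5). One simple-root ordering that puts it in standard form is (alpha_3, alpha_4, alpha_5, alpha_1, alpha_2). So the algebra is type C_5, i.e. sp(10).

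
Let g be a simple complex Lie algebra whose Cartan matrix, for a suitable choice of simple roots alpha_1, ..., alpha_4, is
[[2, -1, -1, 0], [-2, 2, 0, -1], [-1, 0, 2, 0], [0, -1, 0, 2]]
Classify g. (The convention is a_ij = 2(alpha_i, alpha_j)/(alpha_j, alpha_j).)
F_4

The matrix has rank 4 with 2's on the diagonal. Reading the off-diagonal entries as Dynkin edges (a single edge where a_ij = a_ji = -1; a double or triple edge where a_ij * a_ji = 2 or 3), the diagram is a chain of 4 nodes with a double edge between the middle two (F_4). One simple-root ordering that puts it in standard form is (alpha_4, alpha_2, alpha_1, alpha_3). So the algebra is type F_4.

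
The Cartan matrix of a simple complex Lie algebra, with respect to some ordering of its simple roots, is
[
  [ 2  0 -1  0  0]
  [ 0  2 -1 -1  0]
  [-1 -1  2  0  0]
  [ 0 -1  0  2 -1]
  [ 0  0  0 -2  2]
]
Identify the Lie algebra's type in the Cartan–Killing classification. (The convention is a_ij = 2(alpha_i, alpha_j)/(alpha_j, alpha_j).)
The matrix has rank 5 with 2's on the diagonal. Reading the off-diagonal entries as Dynkin edges (a single edge where a_ij = a_ji = -1; a double or triple edge where a_ij * a_ji = 2 or 3), the diagram is a chain of 5 nodes with a double edge at one end; the terminal node there is the unique long simple root (C_5). One simple-root ordering that puts it in standard form is (alpha_1, alpha_3, alpha_2, alpha_4, alpha_5). So the algebra is type C_5, i.e. sp(10).

type C_5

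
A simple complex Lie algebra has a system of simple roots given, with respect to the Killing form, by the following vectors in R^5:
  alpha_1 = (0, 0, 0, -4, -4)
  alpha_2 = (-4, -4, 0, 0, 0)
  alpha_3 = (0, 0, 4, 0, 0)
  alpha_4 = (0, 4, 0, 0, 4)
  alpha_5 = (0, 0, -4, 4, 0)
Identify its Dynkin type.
B5

Compute the Cartan integers a_ij = 2(alpha_i, alpha_j)/(alpha_j, alpha_j); the resulting 5x5 Cartan matrix is
[[2, 0, 0, -1, -1], [0, 2, 0, -1, 0], [0, 0, 2, 0, -1], [-1, -1, 0, 2, 0], [-1, 0, -2, 0, 2]].
The roots have two lengths (squared-length ratio 2:1); the short ones are alpha_{3}. The associated Dynkin diagram is a chain of 5 nodes with a double edge at one end; the terminal node there is the unique short simple root (B_5), so the type is B_5 (the algebra so(11)).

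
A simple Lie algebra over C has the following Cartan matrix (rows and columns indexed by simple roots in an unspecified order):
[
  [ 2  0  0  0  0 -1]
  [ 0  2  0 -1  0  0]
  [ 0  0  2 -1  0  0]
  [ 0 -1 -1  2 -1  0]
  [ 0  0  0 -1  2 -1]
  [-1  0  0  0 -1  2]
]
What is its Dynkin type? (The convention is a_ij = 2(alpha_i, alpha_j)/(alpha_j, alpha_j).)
D_6

The matrix has rank 6 with 2's on the diagonal. Reading the off-diagonal entries as Dynkin edges (a single edge where a_ij = a_ji = -1; a double or triple edge where a_ij * a_ji = 2 or 3), the diagram is a chain of 4 nodes with a fork of two nodes at one end (D_6). One simple-root ordering that puts it in standard form is (alpha_1, alpha_6, alpha_5, alpha_4, alpha_2, alpha_3). So the algebra is type D_6, i.e. so(12).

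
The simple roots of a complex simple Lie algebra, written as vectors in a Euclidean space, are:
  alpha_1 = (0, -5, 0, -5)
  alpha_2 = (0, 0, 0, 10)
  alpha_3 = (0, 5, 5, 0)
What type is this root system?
C_3 (sp(6))

Compute the Cartan integers a_ij = 2(alpha_i, alpha_j)/(alpha_j, alpha_j); the resulting 3x3 Cartan matrix is
[[2, -1, -1], [-2, 2, 0], [-1, 0, 2]].
The roots have two lengths (squared-length ratio 2:1); the short ones are alpha_{1,3}. The associated Dynkin diagram is a chain of 3 nodes with a double edge at one end; the terminal node there is the unique long simple root (C_3), so the type is C_3 (the algebra sp(6)).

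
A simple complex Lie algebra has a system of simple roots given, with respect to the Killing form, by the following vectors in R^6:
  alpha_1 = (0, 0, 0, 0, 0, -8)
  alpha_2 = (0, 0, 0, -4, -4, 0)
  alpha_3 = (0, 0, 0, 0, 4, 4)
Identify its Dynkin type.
type C_3

Compute the Cartan integers a_ij = 2(alpha_i, alpha_j)/(alpha_j, alpha_j); the resulting 3x3 Cartan matrix is
[[2, 0, -2], [0, 2, -1], [-1, -1, 2]].
The roots have two lengths (squared-length ratio 2:1); the short ones are alpha_{2,3}. The associated Dynkin diagram is a chain of 3 nodes with a double edge at one end; the terminal node there is the unique long simple root (C_3), so the type is C_3 (the algebra sp(6)).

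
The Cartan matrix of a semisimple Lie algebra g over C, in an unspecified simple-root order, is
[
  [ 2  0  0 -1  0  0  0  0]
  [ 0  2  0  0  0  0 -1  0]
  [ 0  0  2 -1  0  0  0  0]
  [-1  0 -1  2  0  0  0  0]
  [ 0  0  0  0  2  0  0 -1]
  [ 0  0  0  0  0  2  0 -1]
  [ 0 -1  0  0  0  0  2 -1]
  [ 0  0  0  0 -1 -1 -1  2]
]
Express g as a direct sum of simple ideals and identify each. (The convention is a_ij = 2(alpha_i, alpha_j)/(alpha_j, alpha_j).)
A_3 ⊕ D_5

The diagram associated to this matrix has two connected components: the simple roots {alpha_1, alpha_3, alpha_4} form a chain of 3 nodes with single edges (A_3), and {alpha_2, alpha_5, alpha_6, alpha_7, alpha_8} form a chain of 3 nodes with a fork of two nodes at one end (D_5). A semisimple Lie algebra decomposes uniquely as the direct sum of simple ideals, one per connected component of its Dynkin diagram, so g ≅ A_3 ⊕ D_5 (dimension 15 + 45 = 60).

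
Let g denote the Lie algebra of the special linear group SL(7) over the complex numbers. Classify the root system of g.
This is sl(7), which has dimension 7^2 - 1 = 48 and rank 7 - 1 = 6 (a Cartan subalgebra is the diagonal traceless matrices). In the classification of classical Lie algebras, the special linear algebra sl(n+1) has type A_n; here n = 6, so the Dynkin diagram is a chain of 6 nodes with single edges (A_6). Hence the type is A_6.

A_6 (sl(7))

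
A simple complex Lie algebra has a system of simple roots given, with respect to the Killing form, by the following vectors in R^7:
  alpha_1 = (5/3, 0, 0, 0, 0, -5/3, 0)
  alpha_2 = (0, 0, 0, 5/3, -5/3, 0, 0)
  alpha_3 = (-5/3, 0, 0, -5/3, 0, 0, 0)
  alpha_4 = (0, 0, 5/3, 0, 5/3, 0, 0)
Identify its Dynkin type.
type A_4

Compute the Cartan integers a_ij = 2(alpha_i, alpha_j)/(alpha_j, alpha_j); the resulting 4x4 Cartan matrix is
[[2, 0, -1, 0], [0, 2, -1, -1], [-1, -1, 2, 0], [0, -1, 0, 2]].
All simple roots have the same length, so the diagram is simply laced. The associated Dynkin diagram is a chain of 4 nodes with single edges (A_4), so the type is A_4 (the algebra sl(5)).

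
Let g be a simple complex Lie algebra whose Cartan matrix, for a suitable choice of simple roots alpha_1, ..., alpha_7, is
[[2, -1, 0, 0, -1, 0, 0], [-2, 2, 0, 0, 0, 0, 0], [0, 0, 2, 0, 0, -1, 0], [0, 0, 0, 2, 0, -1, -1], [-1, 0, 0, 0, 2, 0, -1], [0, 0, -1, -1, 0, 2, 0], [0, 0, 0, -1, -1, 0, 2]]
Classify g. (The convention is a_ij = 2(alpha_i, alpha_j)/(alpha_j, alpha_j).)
The matrix has rank 7 with 2's on the diagonal. Reading the off-diagonal entries as Dynkin edges (a single edge where a_ij = a_ji = -1; a double or triple edge where a_ij * a_ji = 2 or 3), the diagram is a chain of 7 nodes with a double edge at one end; the terminal node there is the unique long simple root (C_7). One simple-root ordering that puts it in standard form is (alpha_3, alpha_6, alpha_4, alpha_7, alpha_5, alpha_1, alpha_2). So the algebra is type C_7, i.e. sp(14).

C_7 (sp(14))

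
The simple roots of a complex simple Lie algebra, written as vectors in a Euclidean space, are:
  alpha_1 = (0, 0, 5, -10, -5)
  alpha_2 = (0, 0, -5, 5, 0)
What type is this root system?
G_2

Compute the Cartan integers a_ij = 2(alpha_i, alpha_j)/(alpha_j, alpha_j); the resulting 2x2 Cartan matrix is
[[2, -3], [-1, 2]].
The roots have two lengths (squared-length ratio 3:1); the short ones are alpha_{2}. The associated Dynkin diagram is two nodes joined by a triple edge (G_2), so the type is G_2.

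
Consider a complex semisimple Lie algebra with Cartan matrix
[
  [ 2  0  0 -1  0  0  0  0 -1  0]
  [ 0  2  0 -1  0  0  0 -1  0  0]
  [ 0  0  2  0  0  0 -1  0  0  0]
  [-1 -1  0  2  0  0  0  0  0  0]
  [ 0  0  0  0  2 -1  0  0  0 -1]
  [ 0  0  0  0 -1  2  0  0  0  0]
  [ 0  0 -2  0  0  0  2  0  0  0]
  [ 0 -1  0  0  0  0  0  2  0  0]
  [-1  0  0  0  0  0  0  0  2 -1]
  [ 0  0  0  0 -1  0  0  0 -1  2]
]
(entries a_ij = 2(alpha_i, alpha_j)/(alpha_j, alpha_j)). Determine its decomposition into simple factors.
The diagram associated to this matrix has two connected components: the simple roots {alpha_1, alpha_2, alpha_4, alpha_5, alpha_6, alpha_8, alpha_9, alpha_10} form a chain of 8 nodes with single edges (A_8), and {alpha_3, alpha_7} form a chain of 2 nodes with a double edge at one end; the terminal node there is the unique short simple root (B_2). A semisimple Lie algebra decomposes uniquely as the direct sum of simple ideals, one per connected component of its Dynkin diagram, so g ≅ A_8 ⊕ B_2 (dimension 80 + 10 = 90).

A8 ⊕ B2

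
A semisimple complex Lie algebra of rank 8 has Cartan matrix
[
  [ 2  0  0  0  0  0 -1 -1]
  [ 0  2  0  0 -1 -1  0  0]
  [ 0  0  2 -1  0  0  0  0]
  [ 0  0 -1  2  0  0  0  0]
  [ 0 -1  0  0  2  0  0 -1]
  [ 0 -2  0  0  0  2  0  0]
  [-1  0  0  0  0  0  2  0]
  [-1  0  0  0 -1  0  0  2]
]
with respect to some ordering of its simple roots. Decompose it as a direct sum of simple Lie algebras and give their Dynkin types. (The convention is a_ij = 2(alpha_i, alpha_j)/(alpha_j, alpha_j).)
A_2 (sl(3)) + C_6 (sp(12))

The diagram associated to this matrix has two connected components: the simple roots {alpha_3, alpha_4} form a chain of 2 nodes with single edges (A_2), and {alpha_1, alpha_2, alpha_5, alpha_6, alpha_7, alpha_8} form a chain of 6 nodes with a double edge at one end; the terminal node there is the unique long simple root (C_6). A semisimple Lie algebra decomposes uniquely as the direct sum of simple ideals, one per connected component of its Dynkin diagram, so g ≅ A_2 ⊕ C_6 (dimension 8 + 78 = 86).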